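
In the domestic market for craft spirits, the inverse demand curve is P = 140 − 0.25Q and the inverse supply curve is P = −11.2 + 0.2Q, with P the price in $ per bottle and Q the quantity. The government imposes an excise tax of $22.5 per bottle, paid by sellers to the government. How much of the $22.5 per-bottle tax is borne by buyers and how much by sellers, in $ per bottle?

Buyers bear $12.5 per bottle; sellers bear $10 per bottle.

Inverting to Q(P) form: Qd = 560 − 4P; Qs = 5P + 56.
Without the tax, 560 − 4P = 5P + 56 gives 9P = 504, so P* = $56 and Q* = 336.
With the tax collected from sellers, supply shifts: Qs = 5(P − 22.5) + 56.
Solving gives Q = 286 with buyers paying $68.5 and sellers receiving $46 (the $22.5 wedge).
Burden on buyers: $12.5; on sellers: $10. (They sum to $22.5.)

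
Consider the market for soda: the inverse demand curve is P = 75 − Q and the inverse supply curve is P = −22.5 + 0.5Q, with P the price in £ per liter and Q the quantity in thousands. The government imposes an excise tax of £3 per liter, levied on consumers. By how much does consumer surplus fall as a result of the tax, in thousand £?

Inverting to Q(P) form: Qd = 75 − P; Qs = 2P + 45.
Before the tax: set 75 − P = 2P + 45 → P* = £10, Q* = 65.
With the tax collected from consumers, demand (in seller-price terms) shifts: Qd = 75 − (P + 3).
New equilibrium: consumers pay £12, producers receive £9, Q = 63. (Wedge: Pb − Ps = 3.)
ΔCS is the trapezoid between Q = 63 and Q = 65 of height £2: ½ · (65 + 63) · 2 = £128.

Consumer surplus falls by £128 thousand.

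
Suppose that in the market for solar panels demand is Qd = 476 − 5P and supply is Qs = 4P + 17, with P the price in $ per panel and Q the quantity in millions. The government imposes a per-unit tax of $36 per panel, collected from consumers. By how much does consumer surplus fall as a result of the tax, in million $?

Without the tax, 476 − 5P = 4P + 17 gives 9P = 459, so P* = $51 and Q* = 221.
With the tax collected from consumers, demand (in seller-price terms) shifts: Qd = 476 − 5(P + 36).
Solving gives Q = 141 with consumers paying $67 and sellers receiving $31 (the $36 wedge).
ΔCS is the trapezoid between Q = 141 and Q = 221 of height $16: ½ · (221 + 141) · 16 = $2896.

Consumer surplus falls by $2896 million.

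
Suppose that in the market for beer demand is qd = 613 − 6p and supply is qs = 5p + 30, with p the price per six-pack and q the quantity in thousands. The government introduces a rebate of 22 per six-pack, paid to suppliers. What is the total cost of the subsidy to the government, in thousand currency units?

Government outlay = 7810 thousand.

Without the subsidy, 613 − 6p = 5p + 30 gives 11p = 583, so p* = 53 and q* = 295.
With a per-unit subsidy paid to suppliers, each receives p + 22 per unit sold, so supply becomes qs = 5(p + 22) + 30.
Solving gives q = 355 with consumers paying 43 and suppliers receiving 65 (the 22 wedge).
Outlay = t · Q = 22 · 355 = 7810.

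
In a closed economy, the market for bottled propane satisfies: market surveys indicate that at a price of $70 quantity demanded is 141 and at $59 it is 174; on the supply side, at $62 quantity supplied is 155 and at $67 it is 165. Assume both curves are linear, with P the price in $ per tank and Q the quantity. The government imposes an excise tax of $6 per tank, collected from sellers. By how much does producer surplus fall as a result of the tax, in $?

Demand slope: (174 − 141)/(59 − 70) = -3, so Qd = 351 − 3P.
Supply slope: (165 − 155)/(67 − 62) = 2, so Qs = 2P + 31.
Before the tax: set 351 − 3P = 2P + 31 → P* = $64, Q* = 159.
With the tax collected from sellers, supply shifts: Qs = 2(P − 6) + 31.
New equilibrium: consumers pay $66.4, sellers receive $60.4, Q = 151.8. (Wedge: Pb − Ps = 6.)
ΔPS is the trapezoid between Q = 151.8 and Q = 159 of height $3.6: ½ · (159 + 151.8) · 3.6 = $559.44.

Producer surplus falls by $559.44.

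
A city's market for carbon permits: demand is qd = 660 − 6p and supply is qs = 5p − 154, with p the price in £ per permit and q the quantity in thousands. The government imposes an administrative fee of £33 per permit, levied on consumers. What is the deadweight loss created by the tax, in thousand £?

Before the tax: set 660 − 6p = 5p − 154 → p* = £74, q* = 216.
With the tax collected from consumers, demand (in seller-price terms) shifts: qd = 660 − 6(p + 33).
Solving gives q = 126 with consumers paying £89 and producers receiving £56 (the £33 wedge).
Quantity falls by |ΔQ| = |216 − 126| = 90.
DWL = ½ · t · |ΔQ| = ½ · 33 · 90 = £1485.

Deadweight loss = £1485 thousand.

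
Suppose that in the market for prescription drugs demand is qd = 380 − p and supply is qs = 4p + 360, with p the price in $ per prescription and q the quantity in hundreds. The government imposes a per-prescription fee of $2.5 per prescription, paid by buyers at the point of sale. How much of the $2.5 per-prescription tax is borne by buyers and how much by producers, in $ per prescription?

Buyers bear $2 per prescription; producers bear $0.5 per prescription.

Without the tax, 380 − p = 4p + 360 gives 5p = 20, so p* = $4 and q* = 376.
With the tax collected from buyers, demand (in seller-price terms) shifts: qd = 380 − (p + 2.5).
Solving gives q = 374 with buyers paying $6 and producers receiving $3.5 (the $2.5 wedge).
Burden on buyers: $2; on producers: $0.5. (They sum to $2.5.)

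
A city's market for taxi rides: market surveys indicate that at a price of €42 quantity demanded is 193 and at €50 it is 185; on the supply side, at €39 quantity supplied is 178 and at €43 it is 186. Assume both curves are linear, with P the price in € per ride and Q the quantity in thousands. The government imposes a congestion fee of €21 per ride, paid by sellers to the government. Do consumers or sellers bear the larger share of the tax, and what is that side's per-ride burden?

Consumers bear the larger share: €14 per ride.

Demand slope: (185 − 193)/(50 − 42) = -1, so Qd = 235 − P.
Supply slope: (186 − 178)/(43 − 39) = 2, so Qs = 2P + 100.
Without the tax, 235 − P = 2P + 100 gives 3P = 135, so P* = €45 and Q* = 190.
With the tax collected from sellers, supply shifts: Qs = 2(P − 21) + 100.
Solving gives Q = 176 with consumers paying €59 and sellers receiving €38 (the €21 wedge).
Per-ride burden: consumers €14, sellers €7.
Consumers take the larger share because demand is less price-elastic here (demand slope 1 vs supply slope 2).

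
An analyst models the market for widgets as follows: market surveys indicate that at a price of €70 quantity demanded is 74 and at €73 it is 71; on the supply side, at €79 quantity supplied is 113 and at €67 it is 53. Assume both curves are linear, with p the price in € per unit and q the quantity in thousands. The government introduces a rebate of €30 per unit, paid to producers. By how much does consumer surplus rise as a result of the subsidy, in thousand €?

Consumer surplus rises by €2137.5 thousand.

Demand slope: (71 − 74)/(73 − 70) = -1, so qd = 144 − p.
Supply slope: (53 − 113)/(67 − 79) = 5, so qs = 5p − 282.
Without the subsidy, 144 − p = 5p − 282 gives 6p = 426, so p* = €71 and q* = 73.
With a per-unit subsidy paid to producers, each receives p + 30 per unit sold, so supply becomes qs = 5(p + 30) − 282.
Solving gives q = 98 with consumers paying €46 and producers receiving €76 (the €30 wedge).
ΔCS is the trapezoid between Q = 98 and Q = 73 of height €25: ½ · (73 + 98) · 25 = €2137.5.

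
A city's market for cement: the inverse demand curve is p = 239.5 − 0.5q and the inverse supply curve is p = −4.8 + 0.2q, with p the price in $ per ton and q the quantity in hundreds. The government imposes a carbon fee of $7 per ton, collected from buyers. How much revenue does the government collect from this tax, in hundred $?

Tax revenue = $2373 hundred.

Inverting to q(p) form: qd = 479 − 2p; qs = 5p + 24.
Without the tax, 479 − 2p = 5p + 24 gives 7p = 455, so p* = $65 and q* = 349.
With the tax collected from buyers, demand (in seller-price terms) shifts: qd = 479 − 2(p + 7).
Solving gives q = 339 with buyers paying $70 and suppliers receiving $63 (the $7 wedge).
Revenue = t · Q = 7 · 339 = $2373.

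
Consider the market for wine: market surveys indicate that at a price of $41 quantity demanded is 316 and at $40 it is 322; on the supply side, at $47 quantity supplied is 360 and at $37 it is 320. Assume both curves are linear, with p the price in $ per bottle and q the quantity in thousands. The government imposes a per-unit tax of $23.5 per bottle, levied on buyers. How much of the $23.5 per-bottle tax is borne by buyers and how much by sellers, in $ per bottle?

Demand slope: (322 − 316)/(40 − 41) = -6, so qd = 562 − 6p.
Supply slope: (320 − 360)/(37 − 47) = 4, so qs = 4p + 172.
Without the tax, 562 − 6p = 4p + 172 gives 10p = 390, so p* = $39 and q* = 328.
With the tax collected from buyers, demand (in seller-price terms) shifts: qd = 562 − 6(p + 23.5).
New equilibrium: buyers pay $48.4, sellers receive $24.9, q = 271.6. (Wedge: pb − ps = 23.5.)
Burden on buyers: $9.4; on sellers: $14.1. (They sum to $23.5.)
The less price-elastic side of the market bears the larger share of a per-unit tax.

Buyers bear $9.4 per bottle; sellers bear $14.1 per bottle.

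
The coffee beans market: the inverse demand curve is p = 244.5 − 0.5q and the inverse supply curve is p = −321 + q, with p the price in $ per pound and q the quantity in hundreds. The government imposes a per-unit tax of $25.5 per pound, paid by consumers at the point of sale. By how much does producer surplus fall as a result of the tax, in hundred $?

Producer surplus falls by $6264.5 hundred.

Inverting to q(p) form: qd = 489 − 2p; qs = p + 321.
Before the tax: set 489 − 2p = p + 321 → p* = $56, q* = 377.
With the tax collected from consumers, demand (in seller-price terms) shifts: qd = 489 − 2(p + 25.5).
Solving gives q = 360 with consumers paying $64.5 and suppliers receiving $39 (the $25.5 wedge).
ΔPS is the trapezoid between Q = 360 and Q = 377 of height $17: ½ · (377 + 360) · 17 = $6264.5.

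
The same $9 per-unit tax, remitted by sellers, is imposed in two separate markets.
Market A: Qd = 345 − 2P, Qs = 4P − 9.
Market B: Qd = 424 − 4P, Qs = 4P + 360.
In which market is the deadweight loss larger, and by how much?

Market A: pre-tax P* = $59, Q* = 227; post-tax Q = 215; deadweight loss = $54.
Market B: pre-tax P* = $8, Q* = 392; post-tax Q = 374; deadweight loss = $81.
Difference: $54 vs $81 → market B is larger by $27.

Market B, by $27.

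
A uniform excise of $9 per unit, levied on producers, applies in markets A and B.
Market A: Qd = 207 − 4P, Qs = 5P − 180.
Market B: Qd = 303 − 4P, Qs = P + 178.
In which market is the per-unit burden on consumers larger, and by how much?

Market A, by $3.2.

Market A: pre-tax P* = $43, Q* = 35; post-tax Q = 15; per-unit burden on consumers = $5.
Market B: pre-tax P* = $25, Q* = 203; post-tax Q = 195.8; per-unit burden on consumers = $1.8.
Difference: $5 vs $1.8 → market A is larger by $3.2.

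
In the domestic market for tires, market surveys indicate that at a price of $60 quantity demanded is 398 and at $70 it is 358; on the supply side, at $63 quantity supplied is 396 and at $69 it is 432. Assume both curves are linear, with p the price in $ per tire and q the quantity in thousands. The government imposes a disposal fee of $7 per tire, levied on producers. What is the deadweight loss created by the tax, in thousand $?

Deadweight loss = $58.8 thousand.

Demand slope: (358 − 398)/(70 − 60) = -4, so qd = 638 − 4p.
Supply slope: (432 − 396)/(69 − 63) = 6, so qs = 6p + 18.
Before the tax: set 638 − 4p = 6p + 18 → p* = $62, q* = 390.
With the tax collected from producers, supply shifts: qs = 6(p − 7) + 18.
New equilibrium: buyers pay $66.2, producers receive $59.2, q = 373.2. (Wedge: pb − ps = 7.)
Quantity falls by |ΔQ| = |390 − 373.2| = 16.8.
DWL = ½ · t · |ΔQ| = ½ · 7 · 16.8 = $58.8.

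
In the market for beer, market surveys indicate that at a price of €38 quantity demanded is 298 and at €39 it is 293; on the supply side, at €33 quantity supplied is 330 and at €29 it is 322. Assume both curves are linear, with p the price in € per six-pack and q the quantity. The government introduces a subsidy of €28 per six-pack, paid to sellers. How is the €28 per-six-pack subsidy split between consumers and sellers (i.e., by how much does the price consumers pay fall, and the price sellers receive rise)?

Demand slope: (293 − 298)/(39 − 38) = -5, so qd = 488 − 5p.
Supply slope: (322 − 330)/(29 − 33) = 2, so qs = 2p + 264.
Before the subsidy: set 488 − 5p = 2p + 264 → p* = €32, q* = 328.
With a per-unit subsidy paid to sellers, each receives p + 28 per unit sold, so supply becomes qs = 2(p + 28) + 264.
New equilibrium: consumers pay €24, sellers receive €52, q = 368. (Wedge: pb − ps = −28.)
Gain to consumers: €8; to sellers: €20. (They sum to €28.)

Consumers gain €8 per six-pack; sellers gain €20 per six-pack.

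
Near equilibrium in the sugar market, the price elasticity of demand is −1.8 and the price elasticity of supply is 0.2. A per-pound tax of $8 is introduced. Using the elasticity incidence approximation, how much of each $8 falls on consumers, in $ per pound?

Consumers bear ≈ $0.8 per pound.

Incidence ratio: consumers' share ≈ εs / (εs + |εd|) = 0.2 / (0.2 + 1.8) = 0.1.
So consumers bear ≈ 0.1 × $8 = $0.8; suppliers bear $7.2.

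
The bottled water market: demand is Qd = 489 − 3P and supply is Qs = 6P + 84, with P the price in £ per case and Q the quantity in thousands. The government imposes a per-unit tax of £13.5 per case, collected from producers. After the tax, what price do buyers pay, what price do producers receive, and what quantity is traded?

Buyers pay £54; producers receive £40.5; quantity = 327.

Before the tax: set 489 − 3P = 6P + 84 → P* = £45, Q* = 354.
With the tax collected from producers, supply shifts: Qs = 6(P − 13.5) + 84.
Solving gives Q = 327 with buyers paying £54 and producers receiving £40.5 (the £13.5 wedge).
The less price-elastic side of the market bears the larger share of a per-unit tax.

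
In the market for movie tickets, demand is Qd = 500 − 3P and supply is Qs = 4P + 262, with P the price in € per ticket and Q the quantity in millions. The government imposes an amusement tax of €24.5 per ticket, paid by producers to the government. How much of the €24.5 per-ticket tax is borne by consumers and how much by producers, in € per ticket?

Before the tax: set 500 − 3P = 4P + 262 → P* = €34, Q* = 398.
With the tax collected from producers, supply shifts: Qs = 4(P − 24.5) + 262.
New equilibrium: consumers pay €48, producers receive €23.5, Q = 356. (Wedge: Pb − Ps = 24.5.)
Burden on consumers: €14; on producers: €10.5. (They sum to €24.5.)

Consumers bear €14 per ticket; producers bear €10.5 per ticket.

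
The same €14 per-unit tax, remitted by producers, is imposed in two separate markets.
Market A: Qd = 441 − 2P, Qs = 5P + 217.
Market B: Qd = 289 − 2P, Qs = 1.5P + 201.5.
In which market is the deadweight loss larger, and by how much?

Market A, by €56.

Market A: pre-tax P* = €32, Q* = 377; post-tax Q = 357; deadweight loss = €140.
Market B: pre-tax P* = €25, Q* = 239; post-tax Q = 227; deadweight loss = €84.
Difference: €140 vs €84 → market A is larger by €56.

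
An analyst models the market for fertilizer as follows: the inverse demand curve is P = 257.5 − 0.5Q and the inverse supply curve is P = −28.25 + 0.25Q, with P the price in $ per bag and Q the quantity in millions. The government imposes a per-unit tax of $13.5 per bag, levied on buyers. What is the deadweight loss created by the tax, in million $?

Deadweight loss = $121.5 million.

Rewrite in direct form: Qd = 515 − 2P and Qs = 4P + 113.
Before the tax: set 515 − 2P = 4P + 113 → P* = $67, Q* = 381.
With the tax collected from buyers, demand (in seller-price terms) shifts: Qd = 515 − 2(P + 13.5).
New equilibrium: buyers pay $76, suppliers receive $62.5, Q = 363. (Wedge: Pb − Ps = 13.5.)
Quantity falls by |ΔQ| = |381 − 363| = 18.
DWL = ½ · t · |ΔQ| = ½ · 13.5 · 18 = $121.5.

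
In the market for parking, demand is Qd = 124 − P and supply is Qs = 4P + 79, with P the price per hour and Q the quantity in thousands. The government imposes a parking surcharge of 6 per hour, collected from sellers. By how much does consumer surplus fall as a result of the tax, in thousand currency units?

Without the tax, 124 − P = 4P + 79 gives 5P = 45, so P* = 9 and Q* = 115.
With the tax collected from sellers, supply shifts: Qs = 4(P − 6) + 79.
Solving gives Q = 110.2 with buyers paying 13.8 and sellers receiving 7.8 (the 6 wedge).
ΔCS is the trapezoid between Q = 110.2 and Q = 115 of height 4.8: ½ · (115 + 110.2) · 4.8 = 540.48.

Consumer surplus falls by 540.48 thousand.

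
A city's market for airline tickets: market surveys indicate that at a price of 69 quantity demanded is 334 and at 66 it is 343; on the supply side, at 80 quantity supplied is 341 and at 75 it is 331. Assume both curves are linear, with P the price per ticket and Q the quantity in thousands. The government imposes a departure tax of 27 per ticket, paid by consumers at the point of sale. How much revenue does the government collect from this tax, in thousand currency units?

Demand slope: (343 − 334)/(66 − 69) = -3, so Qd = 541 − 3P.
Supply slope: (331 − 341)/(75 − 80) = 2, so Qs = 2P + 181.
Before the tax: set 541 − 3P = 2P + 181 → P* = 72, Q* = 325.
With the tax collected from consumers, demand (in seller-price terms) shifts: Qd = 541 − 3(P + 27).
New equilibrium: consumers pay 82.8, sellers receive 55.8, Q = 292.6. (Wedge: Pb − Ps = 27.)
Revenue = t · Q = 27 · 292.6 = 7900.2.

Tax revenue = 7900.2 thousand.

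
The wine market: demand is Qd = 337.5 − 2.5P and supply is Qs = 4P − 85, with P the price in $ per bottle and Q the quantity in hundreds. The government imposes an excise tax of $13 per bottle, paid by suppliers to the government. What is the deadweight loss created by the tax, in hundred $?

Without the tax, 337.5 − 2.5P = 4P − 85 gives 6.5P = 422.5, so P* = $65 and Q* = 175.
With the tax collected from suppliers, supply shifts: Qs = 4(P − 13) − 85.
Solving gives Q = 155 with buyers paying $73 and suppliers receiving $60 (the $13 wedge).
Quantity falls by |ΔQ| = |175 − 155| = 20.
DWL = ½ · t · |ΔQ| = ½ · 13 · 20 = $130.

Deadweight loss = $130 hundred.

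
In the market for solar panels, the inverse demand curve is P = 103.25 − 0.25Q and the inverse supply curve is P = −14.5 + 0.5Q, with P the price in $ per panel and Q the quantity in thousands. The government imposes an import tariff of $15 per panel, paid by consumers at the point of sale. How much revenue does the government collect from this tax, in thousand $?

Inverting to Q(P) form: Qd = 413 − 4P; Qs = 2P + 29.
Without the tax, 413 − 4P = 2P + 29 gives 6P = 384, so P* = $64 and Q* = 157.
With the tax collected from consumers, demand (in seller-price terms) shifts: Qd = 413 − 4(P + 15).
Solving gives Q = 137 with consumers paying $69 and producers receiving $54 (the $15 wedge).
Revenue = t · Q = 15 · 137 = $2055.

Tax revenue = $2055 thousand.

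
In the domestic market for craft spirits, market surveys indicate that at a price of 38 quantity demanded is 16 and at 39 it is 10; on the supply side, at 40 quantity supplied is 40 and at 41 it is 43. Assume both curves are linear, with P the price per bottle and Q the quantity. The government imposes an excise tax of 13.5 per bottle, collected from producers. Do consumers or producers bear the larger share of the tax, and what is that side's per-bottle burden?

Demand slope: (10 − 16)/(39 − 38) = -6, so Qd = 244 − 6P.
Supply slope: (43 − 40)/(41 − 40) = 3, so Qs = 3P − 80.
Before the tax: set 244 − 6P = 3P − 80 → P* = 36, Q* = 28.
With the tax collected from producers, supply shifts: Qs = 3(P − 13.5) − 80.
Solving gives Q = 1 with consumers paying 40.5 and producers receiving 27 (the 13.5 wedge).
Per-bottle burden: consumers 4.5, producers 9.
Producers take the larger share because supply is less price-elastic here (demand slope 6 vs supply slope 3).

Producers bear the larger share: 9 per bottle.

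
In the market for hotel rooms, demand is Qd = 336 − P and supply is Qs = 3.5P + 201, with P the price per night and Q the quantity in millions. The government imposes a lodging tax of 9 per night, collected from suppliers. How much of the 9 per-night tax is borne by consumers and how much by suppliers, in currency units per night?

Consumers bear 7 per night; suppliers bear 2 per night.

Before the tax: set 336 − P = 3.5P + 201 → P* = 30, Q* = 306.
With the tax collected from suppliers, supply shifts: Qs = 3.5(P − 9) + 201.
New equilibrium: consumers pay 37, suppliers receive 28, Q = 299. (Wedge: Pb − Ps = 9.)
Burden on consumers: 7; on suppliers: 2. (They sum to 9.)
The less price-elastic side of the market bears the larger share of a per-unit tax.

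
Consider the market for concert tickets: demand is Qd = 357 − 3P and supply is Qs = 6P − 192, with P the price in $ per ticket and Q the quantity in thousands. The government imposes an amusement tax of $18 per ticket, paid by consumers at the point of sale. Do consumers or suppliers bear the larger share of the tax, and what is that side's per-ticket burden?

Consumers bear the larger share: $12 per ticket.

Without the tax, 357 − 3P = 6P − 192 gives 9P = 549, so P* = $61 and Q* = 174.
With the tax collected from consumers, demand (in seller-price terms) shifts: Qd = 357 − 3(P + 18).
New equilibrium: consumers pay $73, suppliers receive $55, Q = 138. (Wedge: Pb − Ps = 18.)
Per-ticket burden: consumers $12, suppliers $6.
Consumers take the larger share because demand is less price-elastic here (demand slope 3 vs supply slope 6).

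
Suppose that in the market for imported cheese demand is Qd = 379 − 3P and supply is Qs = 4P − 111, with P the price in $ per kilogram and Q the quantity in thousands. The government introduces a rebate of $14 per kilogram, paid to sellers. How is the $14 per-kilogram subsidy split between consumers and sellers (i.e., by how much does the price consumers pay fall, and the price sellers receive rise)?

Consumers gain $8 per kilogram; sellers gain $6 per kilogram.

Without the subsidy, 379 − 3P = 4P − 111 gives 7P = 490, so P* = $70 and Q* = 169.
With a per-unit subsidy paid to sellers, each receives P + 14 per unit sold, so supply becomes Qs = 4(P + 14) − 111.
New equilibrium: consumers pay $62, sellers receive $76, Q = 193. (Wedge: Pb − Ps = −14.)
Gain to consumers: $8; to sellers: $6. (They sum to $14.)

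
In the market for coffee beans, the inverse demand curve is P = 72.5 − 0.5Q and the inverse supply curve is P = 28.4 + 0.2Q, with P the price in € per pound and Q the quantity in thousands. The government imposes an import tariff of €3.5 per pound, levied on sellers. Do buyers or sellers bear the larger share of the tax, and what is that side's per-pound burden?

Inverting to Q(P) form: Qd = 145 − 2P; Qs = 5P − 142.
Without the tax, 145 − 2P = 5P − 142 gives 7P = 287, so P* = €41 and Q* = 63.
With the tax collected from sellers, supply shifts: Qs = 5(P − 3.5) − 142.
New equilibrium: buyers pay €43.5, sellers receive €40, Q = 58. (Wedge: Pb − Ps = 3.5.)
Per-pound burden: buyers €2.5, sellers €1.
Buyers take the larger share because demand is less price-elastic here (demand slope 2 vs supply slope 5).
The less price-elastic side of the market bears the larger share of a per-unit tax.

Buyers bear the larger share: €2.5 per pound.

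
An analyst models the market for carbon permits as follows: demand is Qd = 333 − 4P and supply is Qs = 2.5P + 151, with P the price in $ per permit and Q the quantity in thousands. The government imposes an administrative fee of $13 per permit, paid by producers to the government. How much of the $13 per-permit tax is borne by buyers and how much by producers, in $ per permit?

Buyers bear $5 per permit; producers bear $8 per permit.

Before the tax: set 333 − 4P = 2.5P + 151 → P* = $28, Q* = 221.
With the tax collected from producers, supply shifts: Qs = 2.5(P − 13) + 151.
Solving gives Q = 201 with buyers paying $33 and producers receiving $20 (the $13 wedge).
Burden on buyers: $5; on producers: $8. (They sum to $13.)
The less price-elastic side of the market bears the larger share of a per-unit tax.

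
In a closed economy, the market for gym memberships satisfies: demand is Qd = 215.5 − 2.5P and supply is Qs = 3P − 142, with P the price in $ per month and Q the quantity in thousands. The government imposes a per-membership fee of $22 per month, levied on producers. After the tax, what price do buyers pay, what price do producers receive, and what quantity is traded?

Buyers pay $77; producers receive $55; quantity = 23.

Without the tax, 215.5 − 2.5P = 3P − 142 gives 5.5P = 357.5, so P* = $65 and Q* = 53.
With the tax collected from producers, supply shifts: Qs = 3(P − 22) − 142.
Solving gives Q = 23 with buyers paying $77 and producers receiving $55 (the $22 wedge).
The less price-elastic side of the market bears the larger share of a per-unit tax.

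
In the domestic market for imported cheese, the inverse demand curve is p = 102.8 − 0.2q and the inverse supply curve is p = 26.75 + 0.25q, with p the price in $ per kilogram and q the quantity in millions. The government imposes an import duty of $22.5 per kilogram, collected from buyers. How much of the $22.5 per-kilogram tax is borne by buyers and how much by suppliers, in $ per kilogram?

Buyers bear $10 per kilogram; suppliers bear $12.5 per kilogram.

Inverting to q(p) form: qd = 514 − 5p; qs = 4p − 107.
Before the tax: set 514 − 5p = 4p − 107 → p* = $69, q* = 169.
With the tax collected from buyers, demand (in seller-price terms) shifts: qd = 514 − 5(p + 22.5).
New equilibrium: buyers pay $79, suppliers receive $56.5, q = 119. (Wedge: pb − ps = 22.5.)
Burden on buyers: $10; on suppliers: $12.5. (They sum to $22.5.)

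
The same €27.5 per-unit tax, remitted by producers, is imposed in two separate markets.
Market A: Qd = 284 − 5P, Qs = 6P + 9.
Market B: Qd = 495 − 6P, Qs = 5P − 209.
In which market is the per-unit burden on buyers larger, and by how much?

Market A: pre-tax P* = €25, Q* = 159; post-tax Q = 84; per-unit burden on buyers = €15.
Market B: pre-tax P* = €64, Q* = 111; post-tax Q = 36; per-unit burden on buyers = €12.5.
Difference: €15 vs €12.5 → market A is larger by €2.5.

Market A, by €2.5.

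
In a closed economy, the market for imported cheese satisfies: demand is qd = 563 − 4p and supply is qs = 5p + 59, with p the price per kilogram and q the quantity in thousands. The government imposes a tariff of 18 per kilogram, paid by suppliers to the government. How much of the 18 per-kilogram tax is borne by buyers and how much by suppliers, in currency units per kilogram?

Buyers bear 10 per kilogram; suppliers bear 8 per kilogram.

Without the tax, 563 − 4p = 5p + 59 gives 9p = 504, so p* = 56 and q* = 339.
With the tax collected from suppliers, supply shifts: qs = 5(p − 18) + 59.
Solving gives q = 299 with buyers paying 66 and suppliers receiving 48 (the 18 wedge).
Burden on buyers: 10; on suppliers: 8. (They sum to 18.)
The less price-elastic side of the market bears the larger share of a per-unit tax.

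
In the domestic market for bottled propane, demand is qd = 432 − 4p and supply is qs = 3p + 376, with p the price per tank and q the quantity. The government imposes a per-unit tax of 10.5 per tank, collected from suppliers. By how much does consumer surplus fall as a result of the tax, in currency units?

Consumer surplus falls by 1759.5.

Without the tax, 432 − 4p = 3p + 376 gives 7p = 56, so p* = 8 and q* = 400.
With the tax collected from suppliers, supply shifts: qs = 3(p − 10.5) + 376.
Solving gives q = 382 with consumers paying 12.5 and suppliers receiving 2 (the 10.5 wedge).
ΔCS is the trapezoid between Q = 382 and Q = 400 of height 4.5: ½ · (400 + 382) · 4.5 = 1759.5.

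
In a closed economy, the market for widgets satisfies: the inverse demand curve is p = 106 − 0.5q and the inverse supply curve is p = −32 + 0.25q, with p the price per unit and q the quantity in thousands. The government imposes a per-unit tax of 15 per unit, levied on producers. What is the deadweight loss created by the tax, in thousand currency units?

Rewrite in direct form: qd = 212 − 2p and qs = 4p + 128.
Without the tax, 212 − 2p = 4p + 128 gives 6p = 84, so p* = 14 and q* = 184.
With the tax collected from producers, supply shifts: qs = 4(p − 15) + 128.
Solving gives q = 164 with buyers paying 24 and producers receiving 9 (the 15 wedge).
Quantity falls by |ΔQ| = |184 − 164| = 20.
DWL = ½ · t · |ΔQ| = ½ · 15 · 20 = 150.

Deadweight loss = 150 thousand.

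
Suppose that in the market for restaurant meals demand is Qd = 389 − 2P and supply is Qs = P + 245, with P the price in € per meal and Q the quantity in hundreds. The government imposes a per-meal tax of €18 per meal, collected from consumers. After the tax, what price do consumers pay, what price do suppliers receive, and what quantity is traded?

Consumers pay €54; suppliers receive €36; quantity = 281.

Before the tax: set 389 − 2P = P + 245 → P* = €48, Q* = 293.
With the tax collected from consumers, demand (in seller-price terms) shifts: Qd = 389 − 2(P + 18).
Solving gives Q = 281 with consumers paying €54 and suppliers receiving €36 (the €18 wedge).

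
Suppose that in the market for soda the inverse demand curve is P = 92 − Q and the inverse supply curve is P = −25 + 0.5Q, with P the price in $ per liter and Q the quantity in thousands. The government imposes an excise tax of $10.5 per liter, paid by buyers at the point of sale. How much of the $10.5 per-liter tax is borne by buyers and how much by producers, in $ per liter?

Rewrite in direct form: Qd = 92 − P and Qs = 2P + 50.
Without the tax, 92 − P = 2P + 50 gives 3P = 42, so P* = $14 and Q* = 78.
With the tax collected from buyers, demand (in seller-price terms) shifts: Qd = 92 − (P + 10.5).
Solving gives Q = 71 with buyers paying $21 and producers receiving $10.5 (the $10.5 wedge).
Burden on buyers: $7; on producers: $3.5. (They sum to $10.5.)

Buyers bear $7 per liter; producers bear $3.5 per liter.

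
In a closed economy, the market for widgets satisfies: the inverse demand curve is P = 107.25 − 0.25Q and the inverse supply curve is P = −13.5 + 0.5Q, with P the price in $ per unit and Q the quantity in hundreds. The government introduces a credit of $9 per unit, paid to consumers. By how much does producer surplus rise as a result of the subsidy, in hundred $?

Producer surplus rises by $1002 hundred.

Rewrite in direct form: Qd = 429 − 4P and Qs = 2P + 27.
Before the subsidy: set 429 − 4P = 2P + 27 → P* = $67, Q* = 161.
With a per-unit subsidy paid to consumers, each effectively pays P − 9, so demand becomes Qd = 429 − 4(P − 9).
New equilibrium: consumers pay $64, suppliers receive $73, Q = 173. (Wedge: Pb − Ps = −9.)
ΔPS is the trapezoid between Q = 173 and Q = 161 of height $6: ½ · (161 + 173) · 6 = $1002.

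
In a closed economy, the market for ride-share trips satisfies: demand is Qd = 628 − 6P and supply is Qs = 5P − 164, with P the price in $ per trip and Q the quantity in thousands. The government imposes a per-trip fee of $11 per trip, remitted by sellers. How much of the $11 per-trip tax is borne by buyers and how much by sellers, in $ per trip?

Buyers bear $5 per trip; sellers bear $6 per trip.

Before the tax: set 628 − 6P = 5P − 164 → P* = $72, Q* = 196.
With the tax collected from sellers, supply shifts: Qs = 5(P − 11) − 164.
New equilibrium: buyers pay $77, sellers receive $66, Q = 166. (Wedge: Pb − Ps = 11.)
Burden on buyers: $5; on sellers: $6. (They sum to $11.)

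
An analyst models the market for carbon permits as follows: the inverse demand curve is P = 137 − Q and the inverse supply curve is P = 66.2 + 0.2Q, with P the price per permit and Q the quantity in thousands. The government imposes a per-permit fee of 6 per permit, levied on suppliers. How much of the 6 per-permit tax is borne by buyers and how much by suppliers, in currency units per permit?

Inverting to Q(P) form: Qd = 137 − P; Qs = 5P − 331.
Before the tax: set 137 − P = 5P − 331 → P* = 78, Q* = 59.
With the tax collected from suppliers, supply shifts: Qs = 5(P − 6) − 331.
New equilibrium: buyers pay 83, suppliers receive 77, Q = 54. (Wedge: Pb − Ps = 6.)
Burden on buyers: 5; on suppliers: 1. (They sum to 6.)
The less price-elastic side of the market bears the larger share of a per-unit tax.

Buyers bear 5 per permit; suppliers bear 1 per permit.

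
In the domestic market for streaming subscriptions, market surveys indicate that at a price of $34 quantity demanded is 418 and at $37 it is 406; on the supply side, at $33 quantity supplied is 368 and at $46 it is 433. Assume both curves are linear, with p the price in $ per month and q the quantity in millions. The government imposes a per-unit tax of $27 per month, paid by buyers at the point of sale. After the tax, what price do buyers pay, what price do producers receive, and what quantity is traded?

Buyers pay $54; producers receive $27; quantity = 338.

Demand slope: (406 − 418)/(37 − 34) = -4, so qd = 554 − 4p.
Supply slope: (433 − 368)/(46 − 33) = 5, so qs = 5p + 203.
Without the tax, 554 − 4p = 5p + 203 gives 9p = 351, so p* = $39 and q* = 398.
With the tax collected from buyers, demand (in seller-price terms) shifts: qd = 554 − 4(p + 27).
Solving gives q = 338 with buyers paying $54 and producers receiving $27 (the $27 wedge).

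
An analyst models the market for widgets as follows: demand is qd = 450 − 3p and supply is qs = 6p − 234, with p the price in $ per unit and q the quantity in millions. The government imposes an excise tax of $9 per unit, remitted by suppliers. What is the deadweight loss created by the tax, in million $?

Without the tax, 450 − 3p = 6p − 234 gives 9p = 684, so p* = $76 and q* = 222.
With the tax collected from suppliers, supply shifts: qs = 6(p − 9) − 234.
New equilibrium: consumers pay $82, suppliers receive $73, q = 204. (Wedge: pb − ps = 9.)
Quantity falls by |ΔQ| = |222 − 204| = 18.
DWL = ½ · t · |ΔQ| = ½ · 9 · 18 = $81.

Deadweight loss = $81 million.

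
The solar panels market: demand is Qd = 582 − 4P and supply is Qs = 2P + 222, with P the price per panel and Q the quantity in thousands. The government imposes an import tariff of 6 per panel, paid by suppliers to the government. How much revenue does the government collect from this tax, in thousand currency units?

Without the tax, 582 − 4P = 2P + 222 gives 6P = 360, so P* = 60 and Q* = 342.
With the tax collected from suppliers, supply shifts: Qs = 2(P − 6) + 222.
New equilibrium: consumers pay 62, suppliers receive 56, Q = 334. (Wedge: Pb − Ps = 6.)
Revenue = t · Q = 6 · 334 = 2004.

Tax revenue = 2004 thousand.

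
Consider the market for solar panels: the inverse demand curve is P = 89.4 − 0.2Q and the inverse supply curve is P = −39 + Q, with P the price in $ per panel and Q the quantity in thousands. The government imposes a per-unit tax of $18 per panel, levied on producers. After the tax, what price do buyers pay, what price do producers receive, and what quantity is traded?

Buyers pay $71; producers receive $53; quantity = 92.

Inverting to Q(P) form: Qd = 447 − 5P; Qs = P + 39.
Without the tax, 447 − 5P = P + 39 gives 6P = 408, so P* = $68 and Q* = 107.
With the tax collected from producers, supply shifts: Qs = (P − 18) + 39.
New equilibrium: buyers pay $71, producers receive $53, Q = 92. (Wedge: Pb − Ps = 18.)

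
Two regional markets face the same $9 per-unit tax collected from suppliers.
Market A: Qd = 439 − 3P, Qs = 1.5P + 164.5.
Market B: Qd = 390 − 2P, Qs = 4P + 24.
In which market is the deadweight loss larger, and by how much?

Market A: pre-tax P* = $61, Q* = 256; post-tax Q = 247; deadweight loss = $40.5.
Market B: pre-tax P* = $61, Q* = 268; post-tax Q = 256; deadweight loss = $54.
Difference: $40.5 vs $54 → market B is larger by $13.5.

Market B, by $13.5.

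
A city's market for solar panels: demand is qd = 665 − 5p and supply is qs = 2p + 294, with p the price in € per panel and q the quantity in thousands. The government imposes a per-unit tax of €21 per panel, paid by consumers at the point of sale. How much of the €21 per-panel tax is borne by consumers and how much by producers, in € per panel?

Consumers bear €6 per panel; producers bear €15 per panel.

Before the tax: set 665 − 5p = 2p + 294 → p* = €53, q* = 400.
With the tax collected from consumers, demand (in seller-price terms) shifts: qd = 665 − 5(p + 21).
Solving gives q = 370 with consumers paying €59 and producers receiving €38 (the €21 wedge).
Burden on consumers: €6; on producers: €15. (They sum to €21.)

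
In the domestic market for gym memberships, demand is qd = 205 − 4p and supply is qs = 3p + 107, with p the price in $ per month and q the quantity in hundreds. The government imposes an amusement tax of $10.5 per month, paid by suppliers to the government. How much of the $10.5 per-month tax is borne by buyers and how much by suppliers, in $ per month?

Buyers bear $4.5 per month; suppliers bear $6 per month.

Before the tax: set 205 − 4p = 3p + 107 → p* = $14, q* = 149.
With the tax collected from suppliers, supply shifts: qs = 3(p − 10.5) + 107.
Solving gives q = 131 with buyers paying $18.5 and suppliers receiving $8 (the $10.5 wedge).
Burden on buyers: $4.5; on suppliers: $6. (They sum to $10.5.)
The less price-elastic side of the market bears the larger share of a per-unit tax.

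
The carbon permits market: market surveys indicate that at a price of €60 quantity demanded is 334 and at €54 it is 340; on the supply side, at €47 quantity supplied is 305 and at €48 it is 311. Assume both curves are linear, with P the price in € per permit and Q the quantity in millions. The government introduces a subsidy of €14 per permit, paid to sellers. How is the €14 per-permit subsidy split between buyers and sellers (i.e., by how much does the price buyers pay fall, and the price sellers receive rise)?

Demand slope: (340 − 334)/(54 − 60) = -1, so Qd = 394 − P.
Supply slope: (311 − 305)/(48 − 47) = 6, so Qs = 6P + 23.
Without the subsidy, 394 − P = 6P + 23 gives 7P = 371, so P* = €53 and Q* = 341.
With a per-unit subsidy paid to sellers, each receives P + 14 per unit sold, so supply becomes Qs = 6(P + 14) + 23.
New equilibrium: buyers pay €41, sellers receive €55, Q = 353. (Wedge: Pb − Ps = −14.)
Gain to buyers: €12; to sellers: €2. (They sum to €14.)

Buyers gain €12 per permit; sellers gain €2 per permit.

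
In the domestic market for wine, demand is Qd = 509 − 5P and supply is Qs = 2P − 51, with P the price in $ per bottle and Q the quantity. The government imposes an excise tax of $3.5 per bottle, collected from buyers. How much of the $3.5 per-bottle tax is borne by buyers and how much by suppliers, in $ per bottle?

Before the tax: set 509 − 5P = 2P − 51 → P* = $80, Q* = 109.
With the tax collected from buyers, demand (in seller-price terms) shifts: Qd = 509 − 5(P + 3.5).
New equilibrium: buyers pay $81, suppliers receive $77.5, Q = 104. (Wedge: Pb − Ps = 3.5.)
Burden on buyers: $1; on suppliers: $2.5. (They sum to $3.5.)

Buyers bear $1 per bottle; suppliers bear $2.5 per bottle.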